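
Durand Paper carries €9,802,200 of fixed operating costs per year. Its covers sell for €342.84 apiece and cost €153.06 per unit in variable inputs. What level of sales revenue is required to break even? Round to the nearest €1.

CM per unit = €342.84 − €153.06 = €189.78; CM ratio = €189.78 / €342.84 = 0.5536.
Break-even revenue = fixed costs × price ÷ CM = €9,802,200 × €342.84 ÷ €189.78 = €17,707,800.

€17,707,800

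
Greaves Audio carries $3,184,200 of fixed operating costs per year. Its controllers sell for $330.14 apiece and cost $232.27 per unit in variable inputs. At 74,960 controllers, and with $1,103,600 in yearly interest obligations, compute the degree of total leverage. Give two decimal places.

Total contribution margin = 74,960 × $97.87 = $7,336,335.20.
EBIT = $7,336,335.20 − $3,184,200 = $4,152,135.20. Interest = $1,103,600.00.
DOL = $7,336,335.20 ÷ $4,152,135.20 = 1.7669; DFL = $4,152,135.20 ÷ $3,048,535.20 = 1.3620.
DCL = DOL × DFL = 1.7669 × 1.3620 = 2.4065.

2.41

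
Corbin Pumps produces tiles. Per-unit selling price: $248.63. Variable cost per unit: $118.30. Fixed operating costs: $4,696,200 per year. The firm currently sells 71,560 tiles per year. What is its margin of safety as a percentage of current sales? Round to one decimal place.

Each unit contributes $248.63 − $118.30 = $130.33. Break-even units = $4,696,200 ÷ $130.33 = 36,033.15; break-even revenue = 36,033.15 × $248.63 = $8,958,921.25.
Actual sales revenue = 71,560 × $248.63 = $17,791,962.80.
Margin of safety = ($17,791,962.80 − $8,958,921.25) ÷ $17,791,962.80 = 49.6%.

49.6%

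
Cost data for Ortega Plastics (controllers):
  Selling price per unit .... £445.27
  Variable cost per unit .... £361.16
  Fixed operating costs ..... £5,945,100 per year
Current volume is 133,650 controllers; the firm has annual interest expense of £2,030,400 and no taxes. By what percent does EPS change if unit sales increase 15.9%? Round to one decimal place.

+54.7%

At 133,650 units, contribution = 133,650 × £84.11 = £11,241,301.50.
Operating income = contribution − fixed costs = £11,241,301.50 − £5,945,100 = £5,296,201.50.
Interest = £2,030,400.00, so EBIT − I = £3,265,801.50.
Degree of combined leverage = contribution ÷ (EBIT − I) = £11,241,301.50 ÷ £3,265,801.50 = 3.4421.
%ΔEPS = DCL × %ΔSales = 3.4421 × +15.9% = +54.7%.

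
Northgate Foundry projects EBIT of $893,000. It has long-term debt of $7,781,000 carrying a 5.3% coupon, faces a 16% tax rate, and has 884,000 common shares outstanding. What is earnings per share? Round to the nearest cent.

$0.46

Pre-tax income = $893,000 − $412,393.00 = $480,607.00.
After tax at 16%: net income = $480,607.00 × 0.84 = $403,709.88.
EPS = $403,709.88 ÷ 884,000 = $0.46.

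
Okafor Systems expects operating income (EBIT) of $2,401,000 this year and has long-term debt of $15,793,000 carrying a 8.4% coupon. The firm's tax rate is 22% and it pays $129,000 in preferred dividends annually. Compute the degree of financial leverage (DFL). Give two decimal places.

Annual interest charges come to $1,326,612.00.
Pre-tax preferred-dividend burden = $129,000 ÷ (1 − 0.22) = $165,384.62.
DFL = EBIT ÷ [EBIT − I − D_p/(1−t)] = $2,401,000 ÷ [$2,401,000 − $1,326,612.00 − $165,384.62] = $2,401,000 ÷ $909,003.38 = 2.6414.

2.64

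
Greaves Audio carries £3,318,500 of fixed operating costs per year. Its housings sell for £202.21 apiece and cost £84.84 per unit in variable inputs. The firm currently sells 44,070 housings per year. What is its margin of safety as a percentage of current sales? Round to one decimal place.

35.8%

Contribution margin per unit = £202.21 − £84.84 = £117.37. Break-even units = £3,318,500 ÷ £117.37 = 28,273.83; break-even revenue = 28,273.83 × £202.21 = £5,717,252.15.
Current sales = 44,070 × £202.21 = £8,911,394.70.
Margin of safety = (£8,911,394.70 − £5,717,252.15) ÷ £8,911,394.70 = 35.8%.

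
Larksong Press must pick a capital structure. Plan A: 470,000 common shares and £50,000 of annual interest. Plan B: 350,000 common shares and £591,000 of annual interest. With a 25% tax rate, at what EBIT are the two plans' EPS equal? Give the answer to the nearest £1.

Set EPS_A = EPS_B: (EBIT − £50,000)(1 − 0.25) ÷ 470,000 = (EBIT − £591,000)(1 − 0.25) ÷ 350,000.
The (1 − t) factor cancels: (EBIT − 50,000) × 350,000 = (EBIT − 591,000) × 470,000.
Solving, EBIT = (591,000·470,000 − 50,000·350,000) / (470,000 − 350,000) = 260,270,000,000 / 120,000 = 2,168,916.67.

£2,168,917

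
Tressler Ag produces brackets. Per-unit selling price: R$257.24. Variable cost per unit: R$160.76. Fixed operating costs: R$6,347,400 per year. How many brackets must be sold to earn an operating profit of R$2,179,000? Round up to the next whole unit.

Unit CM = price − variable cost = R$257.24 − R$160.76 = R$96.48.
Need Q such that Q × R$96.48 − R$6,347,400 = R$2,179,000, i.e. Q = R$8,526,400 / R$96.48 = 88,374.79 → 88,375.

88,375 brackets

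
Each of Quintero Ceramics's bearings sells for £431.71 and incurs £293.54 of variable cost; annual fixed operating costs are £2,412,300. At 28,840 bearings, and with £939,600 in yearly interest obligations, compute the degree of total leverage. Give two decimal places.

Total contribution margin = 28,840 × £138.17 = £3,984,822.80.
Operating income = contribution − fixed costs = £3,984,822.80 − £2,412,300 = £1,572,522.80. Interest = £939,600.00, so EBIT − I = £632,922.80.
Degree of total leverage = total CM / (EBIT − interest) = £3,984,822.80 / £632,922.80 = 6.2959.

6.30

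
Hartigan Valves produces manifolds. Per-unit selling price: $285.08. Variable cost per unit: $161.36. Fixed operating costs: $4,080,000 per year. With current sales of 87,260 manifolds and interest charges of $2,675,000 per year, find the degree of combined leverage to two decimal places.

Total contribution margin = 87,260 × $123.72 = $10,795,807.20.
Operating income = contribution − fixed costs = $10,795,807.20 − $4,080,000 = $6,715,807.20. Interest = $2,675,000.00.
DOL = $10,795,807.20 ÷ $6,715,807.20 = 1.6075; DFL = $6,715,807.20 ÷ $4,040,807.20 = 1.6620.
Combined leverage = 1.6075 × 1.6620 = 2.6717.

2.67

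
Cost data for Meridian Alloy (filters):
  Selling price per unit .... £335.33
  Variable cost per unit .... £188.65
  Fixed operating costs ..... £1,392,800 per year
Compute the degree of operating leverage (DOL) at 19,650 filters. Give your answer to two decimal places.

1.94

At 19,650 units, contribution = 19,650 × £146.68 = £2,882,262.00.
EBIT = £2,882,262.00 − £1,392,800 = £1,489,462.00.
DOL = contribution ÷ EBIT = £2,882,262.00 ÷ £1,489,462.00 = 1.9351.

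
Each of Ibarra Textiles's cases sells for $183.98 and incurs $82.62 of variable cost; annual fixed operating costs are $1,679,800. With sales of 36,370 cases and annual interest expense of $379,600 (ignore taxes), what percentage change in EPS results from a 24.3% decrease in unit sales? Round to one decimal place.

Contribution at this volume is 36,370 × $101.36 = $3,686,463.20.
Operating income = contribution − fixed costs = $3,686,463.20 − $1,679,800 = $2,006,663.20.
Interest = $379,600.00, so EBIT − I = $1,627,063.20.
Degree of combined leverage = contribution ÷ (EBIT − I) = $3,686,463.20 ÷ $1,627,063.20 = 2.2657.
%ΔEPS = DCL × %ΔSales = 2.2657 × -24.3% = -55.1%.

-55.1%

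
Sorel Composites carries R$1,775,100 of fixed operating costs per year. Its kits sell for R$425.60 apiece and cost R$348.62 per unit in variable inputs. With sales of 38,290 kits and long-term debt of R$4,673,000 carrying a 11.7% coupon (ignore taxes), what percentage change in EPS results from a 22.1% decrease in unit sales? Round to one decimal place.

Contribution at this volume is 38,290 × R$76.98 = R$2,947,564.20.
Operating income = contribution − fixed costs = R$2,947,564.20 − R$1,775,100 = R$1,172,464.20.
Interest = R$546,741.00, so EBIT − I = R$625,723.20.
DCL = total CM / (EBIT − I) = R$2,947,564.20 / R$625,723.20 = 4.7107.
%ΔEPS = DCL × %ΔSales = 4.7107 × -22.1% = -104.1%.

-104.1%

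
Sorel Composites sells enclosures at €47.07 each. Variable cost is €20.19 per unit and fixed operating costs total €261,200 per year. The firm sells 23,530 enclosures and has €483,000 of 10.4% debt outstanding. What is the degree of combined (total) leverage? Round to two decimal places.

1.97

Total contribution margin = 23,530 × €26.88 = €632,486.40.
Subtracting fixed costs: EBIT = €632,486.40 − €261,200 = €371,286.40. Interest = €50,232.00.
DOL = €632,486.40 ÷ €371,286.40 = 1.7035; DFL = €371,286.40 ÷ €321,054.40 = 1.1565.
Combined leverage = 1.7035 × 1.1565 = 1.9701.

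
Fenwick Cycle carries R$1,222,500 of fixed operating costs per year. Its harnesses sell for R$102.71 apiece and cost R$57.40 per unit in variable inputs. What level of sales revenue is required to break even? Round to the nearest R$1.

R$2,771,198

CM per unit = R$102.71 − R$57.40 = R$45.31; CM ratio = R$45.31 / R$102.71 = 0.4411.
Break-even revenue = fixed costs × price ÷ CM = R$1,222,500 × R$102.71 ÷ R$45.31 = R$2,771,198.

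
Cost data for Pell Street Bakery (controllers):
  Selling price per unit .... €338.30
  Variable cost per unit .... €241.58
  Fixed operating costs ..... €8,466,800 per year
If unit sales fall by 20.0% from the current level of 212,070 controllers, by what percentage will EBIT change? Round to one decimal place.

Total contribution margin = 212,070 × €96.72 = €20,511,410.40.
Operating income = contribution − fixed costs = €20,511,410.40 − €8,466,800 = €12,044,610.40.
DOL = contribution ÷ EBIT = €20,511,410.40 ÷ €12,044,610.40 = 1.7030.
Operating income changes by 1.7030 × -20.0% = -34.1%.

-34.1%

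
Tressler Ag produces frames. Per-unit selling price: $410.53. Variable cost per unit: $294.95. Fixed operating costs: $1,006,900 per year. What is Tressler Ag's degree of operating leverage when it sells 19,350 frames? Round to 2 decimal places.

Contribution at this volume is 19,350 × $115.58 = $2,236,473.00.
EBIT = $2,236,473.00 − $1,006,900 = $1,229,573.00.
Degree of operating leverage = $2,236,473.00 / $1,229,573.00 = 1.8189.

1.82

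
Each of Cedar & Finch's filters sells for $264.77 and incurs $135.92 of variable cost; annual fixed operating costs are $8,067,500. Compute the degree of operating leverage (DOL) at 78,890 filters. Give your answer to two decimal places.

Total contribution margin = 78,890 × $128.85 = $10,164,976.50.
Operating income = contribution − fixed costs = $10,164,976.50 − $8,067,500 = $2,097,476.50.
So DOL = total CM / EBIT = $10,164,976.50 / $2,097,476.50 = 4.8463.

4.85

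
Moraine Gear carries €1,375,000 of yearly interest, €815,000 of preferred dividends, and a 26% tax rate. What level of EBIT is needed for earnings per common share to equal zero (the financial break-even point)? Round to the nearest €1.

€2,476,351

Preferred dividends are paid after tax, so their pre-tax equivalent is €815,000 ÷ (1 − 0.26) = €1,101,351.35.
EPS = 0 when EBIT covers interest plus the pre-tax preferred burden: €1,375,000 + €1,101,351.35 = €2,476,351.35.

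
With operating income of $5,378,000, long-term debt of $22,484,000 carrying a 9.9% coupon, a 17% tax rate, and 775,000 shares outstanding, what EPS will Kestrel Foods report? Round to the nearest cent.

$3.38

Interest = $2,225,916.00, so EBT = $5,378,000 − $2,225,916.00 = $3,152,084.00.
After tax at 17%: net income = $3,152,084.00 × 0.83 = $2,616,229.72.
Per share: $2,616,229.72 / 775,000 shares = $3.38.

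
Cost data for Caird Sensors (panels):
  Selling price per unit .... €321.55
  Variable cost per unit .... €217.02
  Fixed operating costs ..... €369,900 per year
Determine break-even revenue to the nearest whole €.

€1,137,868

Contribution margin per unit = €321.55 − €217.02 = €104.53, a CM ratio of €104.53 ÷ €321.55 = 0.3251.
Break-even revenue = fixed costs × price ÷ CM = €369,900 × €321.55 ÷ €104.53 = €1,137,868.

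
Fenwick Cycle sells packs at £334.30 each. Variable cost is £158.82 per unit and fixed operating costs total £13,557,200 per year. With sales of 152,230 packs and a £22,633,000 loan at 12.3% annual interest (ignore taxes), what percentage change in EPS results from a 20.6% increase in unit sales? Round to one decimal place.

Total contribution margin = 152,230 × £175.48 = £26,713,320.40.
EBIT = £26,713,320.40 − £13,557,200 = £13,156,120.40.
Interest = £2,783,859.00, so EBIT − I = £10,372,261.40.
Degree of combined leverage = contribution ÷ (EBIT − I) = £26,713,320.40 ÷ £10,372,261.40 = 2.5755.
%ΔEPS = DCL × %ΔSales = 2.5755 × +20.6% = +53.1%.

+53.1%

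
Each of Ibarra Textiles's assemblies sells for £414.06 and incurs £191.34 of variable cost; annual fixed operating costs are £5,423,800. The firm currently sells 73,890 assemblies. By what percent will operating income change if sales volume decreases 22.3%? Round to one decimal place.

-33.3%

Contribution at this volume is 73,890 × £222.72 = £16,456,780.80.
Operating income = contribution − fixed costs = £16,456,780.80 − £5,423,800 = £11,032,980.80.
DOL = contribution ÷ EBIT = £16,456,780.80 ÷ £11,032,980.80 = 1.4916.
%ΔEBIT = DOL × %ΔSales = 1.4916 × -22.3% = -33.3%.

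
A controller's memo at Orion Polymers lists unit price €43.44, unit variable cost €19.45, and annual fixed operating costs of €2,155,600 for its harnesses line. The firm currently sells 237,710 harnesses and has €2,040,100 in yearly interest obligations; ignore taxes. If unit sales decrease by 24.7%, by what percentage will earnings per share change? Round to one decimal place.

At 237,710 units, contribution = 237,710 × €23.99 = €5,702,662.90.
Operating income = contribution − fixed costs = €5,702,662.90 − €2,155,600 = €3,547,062.90.
Interest = €2,040,100.00, so EBIT − I = €1,506,962.90.
Degree of combined leverage = contribution ÷ (EBIT − I) = €5,702,662.90 ÷ €1,506,962.90 = 3.7842.
%ΔEPS = DCL × %ΔSales = 3.7842 × -24.7% = -93.5%.

-93.5%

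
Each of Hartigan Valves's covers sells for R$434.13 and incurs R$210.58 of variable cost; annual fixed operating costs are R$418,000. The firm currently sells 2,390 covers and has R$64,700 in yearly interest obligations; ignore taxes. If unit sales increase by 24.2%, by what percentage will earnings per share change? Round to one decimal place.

At 2,390 units, contribution = 2,390 × R$223.55 = R$534,284.50.
Subtracting fixed costs: EBIT = R$534,284.50 − R$418,000 = R$116,284.50.
Interest = R$64,700.00, so EBIT − I = R$51,584.50.
DCL = total CM / (EBIT − I) = R$534,284.50 / R$51,584.50 = 10.3575.
EPS therefore changes by 10.3575 × (+24.2%) = +250.7%.

+250.7%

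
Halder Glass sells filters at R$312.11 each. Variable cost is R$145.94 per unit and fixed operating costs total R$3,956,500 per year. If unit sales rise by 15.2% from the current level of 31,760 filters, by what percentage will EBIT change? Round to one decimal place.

Contribution at this volume is 31,760 × R$166.17 = R$5,277,559.20.
EBIT = R$5,277,559.20 − R$3,956,500 = R$1,321,059.20.
DOL = contribution ÷ EBIT = R$5,277,559.20 ÷ R$1,321,059.20 = 3.9949.
%ΔEBIT = DOL × %ΔSales = 3.9949 × +15.2% = +60.7%.

+60.7%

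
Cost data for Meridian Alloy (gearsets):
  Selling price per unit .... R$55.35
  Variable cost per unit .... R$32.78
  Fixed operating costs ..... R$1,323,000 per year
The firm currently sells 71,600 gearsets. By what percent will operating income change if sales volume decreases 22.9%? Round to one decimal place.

Total contribution margin = 71,600 × R$22.57 = R$1,616,012.00.
Subtracting fixed costs: EBIT = R$1,616,012.00 − R$1,323,000 = R$293,012.00.
Degree of operating leverage = R$1,616,012.00 / R$293,012.00 = 5.5152.
%ΔEBIT = DOL × %ΔSales = 5.5152 × -22.9% = -126.3%.

-126.3%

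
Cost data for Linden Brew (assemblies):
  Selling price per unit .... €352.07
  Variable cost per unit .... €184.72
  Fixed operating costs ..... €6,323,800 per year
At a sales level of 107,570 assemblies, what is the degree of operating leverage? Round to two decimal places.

1.54

At 107,570 units, contribution = 107,570 × €167.35 = €18,001,839.50.
Operating income = contribution − fixed costs = €18,001,839.50 − €6,323,800 = €11,678,039.50.
Degree of operating leverage = €18,001,839.50 / €11,678,039.50 = 1.5415.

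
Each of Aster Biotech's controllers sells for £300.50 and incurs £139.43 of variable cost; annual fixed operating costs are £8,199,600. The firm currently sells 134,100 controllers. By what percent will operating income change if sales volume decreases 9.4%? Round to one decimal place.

Contribution at this volume is 134,100 × £161.07 = £21,599,487.00.
Operating income = contribution − fixed costs = £21,599,487.00 − £8,199,600 = £13,399,887.00.
So DOL = total CM / EBIT = £21,599,487.00 / £13,399,887.00 = 1.6119.
%ΔEBIT = DOL × %ΔSales = 1.6119 × -9.4% = -15.2%.

-15.2%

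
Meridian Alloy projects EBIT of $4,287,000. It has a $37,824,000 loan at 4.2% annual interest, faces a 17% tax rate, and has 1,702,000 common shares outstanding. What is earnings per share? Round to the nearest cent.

Interest = $1,588,608.00, so EBT = $4,287,000 − $1,588,608.00 = $2,698,392.00.
After tax at 17%: net income = $2,698,392.00 × 0.83 = $2,239,665.36.
EPS = $2,239,665.36 ÷ 1,702,000 = $1.32.

$1.32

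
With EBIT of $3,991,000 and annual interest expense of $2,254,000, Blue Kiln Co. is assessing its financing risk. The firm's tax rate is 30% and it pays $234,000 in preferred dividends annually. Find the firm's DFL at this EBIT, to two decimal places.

2.85

Annual interest charges come to $2,254,000.00.
Preferred dividends grossed up pre-tax: $234,000 / (1 − 0.30) = $334,285.71.
DFL = EBIT ÷ [EBIT − I − D_p/(1−t)] = $3,991,000 ÷ [$3,991,000 − $2,254,000.00 − $334,285.71] = $3,991,000 ÷ $1,402,714.29 = 2.8452.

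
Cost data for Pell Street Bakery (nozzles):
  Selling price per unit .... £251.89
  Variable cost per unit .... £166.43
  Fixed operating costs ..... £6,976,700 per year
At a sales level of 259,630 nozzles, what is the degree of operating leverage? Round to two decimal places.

Contribution at this volume is 259,630 × £85.46 = £22,187,979.80.
Operating income = contribution − fixed costs = £22,187,979.80 − £6,976,700 = £15,211,279.80.
DOL = contribution ÷ EBIT = £22,187,979.80 ÷ £15,211,279.80 = 1.4587.

1.46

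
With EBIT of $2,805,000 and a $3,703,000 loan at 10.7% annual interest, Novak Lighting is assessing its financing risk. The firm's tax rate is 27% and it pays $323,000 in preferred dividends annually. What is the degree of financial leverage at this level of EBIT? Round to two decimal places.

1.43

Annual interest charges come to $396,221.00.
Pre-tax preferred-dividend burden = $323,000 ÷ (1 − 0.27) = $442,465.75.
DFL = EBIT ÷ [EBIT − I − D_p/(1−t)] = $2,805,000 ÷ [$2,805,000 − $396,221.00 − $442,465.75] = $2,805,000 ÷ $1,966,313.25 = 1.4265.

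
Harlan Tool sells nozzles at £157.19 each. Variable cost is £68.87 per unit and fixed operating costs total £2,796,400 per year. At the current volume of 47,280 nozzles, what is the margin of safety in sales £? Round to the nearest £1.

Contribution margin per unit = £157.19 − £68.87 = £88.32. Break-even units = £2,796,400 ÷ £88.32 = 31,662.14; break-even revenue = 31,662.14 × £157.19 = £4,976,971.42.
Actual sales revenue = 47,280 × £157.19 = £7,431,943.20.
Margin of safety = £7,431,943.20 − £4,976,971.42 = £2,454,972.

£2,454,972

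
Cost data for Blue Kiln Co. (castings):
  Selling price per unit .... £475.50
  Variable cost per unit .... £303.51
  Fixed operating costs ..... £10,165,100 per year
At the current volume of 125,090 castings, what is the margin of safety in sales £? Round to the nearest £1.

£31,376,888

Contribution margin per unit = £475.50 − £303.51 = £171.99. Break-even units = £10,165,100 ÷ £171.99 = 59,102.85; break-even revenue = 59,102.85 × £475.50 = £28,103,407.47.
Current sales = 125,090 × £475.50 = £59,480,295.00.
Margin of safety = £59,480,295.00 − £28,103,407.47 = £31,376,888.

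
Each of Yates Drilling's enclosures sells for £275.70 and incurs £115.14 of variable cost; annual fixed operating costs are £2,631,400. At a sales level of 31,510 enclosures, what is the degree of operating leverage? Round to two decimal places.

2.08

Contribution at this volume is 31,510 × £160.56 = £5,059,245.60.
Operating income = contribution − fixed costs = £5,059,245.60 − £2,631,400 = £2,427,845.60.
Degree of operating leverage = £5,059,245.60 / £2,427,845.60 = 2.0838.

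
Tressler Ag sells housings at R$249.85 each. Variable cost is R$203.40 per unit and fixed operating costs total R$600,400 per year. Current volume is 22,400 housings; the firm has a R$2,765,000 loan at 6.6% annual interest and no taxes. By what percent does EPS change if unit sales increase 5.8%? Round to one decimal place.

At 22,400 units, contribution = 22,400 × R$46.45 = R$1,040,480.00.
EBIT = R$1,040,480.00 − R$600,400 = R$440,080.00.
Interest = R$182,490.00, so EBIT − I = R$257,590.00.
DCL = total CM / (EBIT − I) = R$1,040,480.00 / R$257,590.00 = 4.0393.
EPS therefore changes by 4.0393 × (+5.8%) = +23.4%.

+23.4%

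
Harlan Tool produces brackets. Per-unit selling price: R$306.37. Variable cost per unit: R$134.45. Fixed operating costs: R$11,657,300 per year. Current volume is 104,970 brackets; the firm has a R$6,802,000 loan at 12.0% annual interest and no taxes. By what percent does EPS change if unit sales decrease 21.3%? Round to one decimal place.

-69.0%

At 104,970 units, contribution = 104,970 × R$171.92 = R$18,046,442.40.
Operating income = contribution − fixed costs = R$18,046,442.40 − R$11,657,300 = R$6,389,142.40.
Interest = R$816,240.00, so EBIT − I = R$5,572,902.40.
Degree of combined leverage = contribution ÷ (EBIT − I) = R$18,046,442.40 ÷ R$5,572,902.40 = 3.2382.
EPS therefore changes by 3.2382 × (-21.3%) = -69.0%.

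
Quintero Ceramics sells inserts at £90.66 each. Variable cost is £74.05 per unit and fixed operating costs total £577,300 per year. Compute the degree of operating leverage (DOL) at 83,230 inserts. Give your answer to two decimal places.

1.72

Contribution at this volume is 83,230 × £16.61 = £1,382,450.30.
Operating income = contribution − fixed costs = £1,382,450.30 − £577,300 = £805,150.30.
So DOL = total CM / EBIT = £1,382,450.30 / £805,150.30 = 1.7170.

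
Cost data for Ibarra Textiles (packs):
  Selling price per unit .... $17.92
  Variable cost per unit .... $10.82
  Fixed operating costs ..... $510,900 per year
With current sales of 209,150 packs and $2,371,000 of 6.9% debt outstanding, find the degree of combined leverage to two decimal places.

At 209,150 units, contribution = 209,150 × $7.10 = $1,484,965.00.
Operating income = contribution − fixed costs = $1,484,965.00 − $510,900 = $974,065.00. Interest = $163,599.00.
DOL = $1,484,965.00 ÷ $974,065.00 = 1.5245; DFL = $974,065.00 ÷ $810,466.00 = 1.2019.
Combined leverage = 1.5245 × 1.2019 = 1.8323.

1.83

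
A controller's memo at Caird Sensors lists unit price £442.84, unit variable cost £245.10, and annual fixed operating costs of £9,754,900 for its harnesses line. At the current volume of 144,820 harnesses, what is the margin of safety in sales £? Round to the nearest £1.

£42,285,928

Each unit contributes £442.84 − £245.10 = £197.74. Break-even units = £9,754,900 ÷ £197.74 = 49,331.95; break-even revenue = 49,331.95 × £442.84 = £21,846,161.20.
Current sales = 144,820 × £442.84 = £64,132,088.80.
Margin of safety = £64,132,088.80 − £21,846,161.20 = £42,285,928.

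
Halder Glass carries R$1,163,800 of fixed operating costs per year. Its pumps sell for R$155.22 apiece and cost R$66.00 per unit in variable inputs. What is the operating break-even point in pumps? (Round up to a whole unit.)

Each unit contributes R$155.22 − R$66.00 = R$89.22.
Break-even Q = R$1,163,800 / R$89.22 = 13,044.16 → 13,045 pumps.

13,045 pumps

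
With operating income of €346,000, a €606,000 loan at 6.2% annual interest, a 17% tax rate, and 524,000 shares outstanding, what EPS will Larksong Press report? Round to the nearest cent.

Interest = €37,572.00, so EBT = €346,000 − €37,572.00 = €308,428.00.
After tax at 17%: net income = €308,428.00 × 0.83 = €255,995.24.
Per share: €255,995.24 / 524,000 shares = €0.49.

€0.49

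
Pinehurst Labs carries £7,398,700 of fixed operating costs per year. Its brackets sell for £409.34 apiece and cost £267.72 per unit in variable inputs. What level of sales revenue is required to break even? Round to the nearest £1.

£21,385,284

CM per unit = £409.34 − £267.72 = £141.62; CM ratio = £141.62 / £409.34 = 0.3460.
Break-even sales = FC ÷ CM ratio = £7,398,700 × £409.34 / £141.62 = £21,385,284.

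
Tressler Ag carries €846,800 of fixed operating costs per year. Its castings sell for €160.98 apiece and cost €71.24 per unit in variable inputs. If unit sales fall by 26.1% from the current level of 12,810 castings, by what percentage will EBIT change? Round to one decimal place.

Contribution at this volume is 12,810 × €89.74 = €1,149,569.40.
EBIT = €1,149,569.40 − €846,800 = €302,769.40.
DOL = contribution ÷ EBIT = €1,149,569.40 ÷ €302,769.40 = 3.7968.
%ΔEBIT = DOL × %ΔSales = 3.7968 × -26.1% = -99.1%.

-99.1%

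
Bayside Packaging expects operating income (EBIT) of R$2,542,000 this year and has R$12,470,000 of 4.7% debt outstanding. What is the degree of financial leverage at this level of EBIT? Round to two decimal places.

Interest = R$586,090.00.
Degree of financial leverage = EBIT / (EBIT − interest) = R$2,542,000 / R$1,955,910.00 = 1.2997.

1.30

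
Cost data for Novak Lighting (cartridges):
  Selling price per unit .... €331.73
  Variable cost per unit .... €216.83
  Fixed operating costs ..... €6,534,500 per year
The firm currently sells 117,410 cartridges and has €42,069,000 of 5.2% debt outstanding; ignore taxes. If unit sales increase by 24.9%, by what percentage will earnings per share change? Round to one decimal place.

Total contribution margin = 117,410 × €114.90 = €13,490,409.00.
Operating income = contribution − fixed costs = €13,490,409.00 − €6,534,500 = €6,955,909.00.
Interest = €2,187,588.00, so EBIT − I = €4,768,321.00.
Degree of combined leverage = contribution ÷ (EBIT − I) = €13,490,409.00 ÷ €4,768,321.00 = 2.8292.
EPS therefore changes by 2.8292 × (+24.9%) = +70.4%.

+70.4%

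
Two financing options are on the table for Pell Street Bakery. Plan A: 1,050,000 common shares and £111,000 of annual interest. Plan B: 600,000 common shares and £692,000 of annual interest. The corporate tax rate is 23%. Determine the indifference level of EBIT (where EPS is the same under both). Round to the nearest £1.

Set EPS_A = EPS_B: (EBIT − £111,000)(1 − 0.23) ÷ 1,050,000 = (EBIT − £692,000)(1 − 0.23) ÷ 600,000.
The (1 − t) factor cancels: (EBIT − 111,000) × 600,000 = (EBIT − 692,000) × 1,050,000.
EBIT × (1,050,000 − 600,000) = 692,000 × 1,050,000 − 111,000 × 600,000 = 660,000,000,000, so EBIT = 660,000,000,000 ÷ 450,000 = 1,466,666.67.

£1,466,667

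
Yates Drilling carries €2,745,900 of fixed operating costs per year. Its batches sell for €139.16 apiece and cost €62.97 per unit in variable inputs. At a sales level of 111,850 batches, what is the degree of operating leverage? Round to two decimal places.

At 111,850 units, contribution = 111,850 × €76.19 = €8,521,851.50.
Subtracting fixed costs: EBIT = €8,521,851.50 − €2,745,900 = €5,775,951.50.
DOL = contribution ÷ EBIT = €8,521,851.50 ÷ €5,775,951.50 = 1.4754.

1.48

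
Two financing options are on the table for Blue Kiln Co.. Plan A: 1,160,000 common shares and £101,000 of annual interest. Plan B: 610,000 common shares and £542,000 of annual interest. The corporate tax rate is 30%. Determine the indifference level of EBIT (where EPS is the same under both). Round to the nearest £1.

At indifference, (EBIT − 101,000)(1 − t)/1,160,000 = (EBIT − 542,000)(1 − t)/610,000.
The (1 − t) factor cancels: (EBIT − 101,000) × 610,000 = (EBIT − 542,000) × 1,160,000.
EBIT × (1,160,000 − 610,000) = 542,000 × 1,160,000 − 101,000 × 610,000 = 567,110,000,000, so EBIT = 567,110,000,000 ÷ 550,000 = 1,031,109.09.

£1,031,109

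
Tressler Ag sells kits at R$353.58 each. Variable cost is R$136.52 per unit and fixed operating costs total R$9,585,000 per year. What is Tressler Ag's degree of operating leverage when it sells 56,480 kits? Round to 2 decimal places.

Contribution at this volume is 56,480 × R$217.06 = R$12,259,548.80.
Subtracting fixed costs: EBIT = R$12,259,548.80 − R$9,585,000 = R$2,674,548.80.
DOL = contribution ÷ EBIT = R$12,259,548.80 ÷ R$2,674,548.80 = 4.5838.

4.58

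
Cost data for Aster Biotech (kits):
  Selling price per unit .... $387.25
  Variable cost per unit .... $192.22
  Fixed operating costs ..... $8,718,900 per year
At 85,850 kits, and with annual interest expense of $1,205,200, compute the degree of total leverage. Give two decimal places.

2.46

Total contribution margin = 85,850 × $195.03 = $16,743,325.50.
Operating income = contribution − fixed costs = $16,743,325.50 − $8,718,900 = $8,024,425.50. Interest = $1,205,200.00, so EBIT − I = $6,819,225.50.
DCL = contribution ÷ (EBIT − I) = $16,743,325.50 ÷ $6,819,225.50 = 2.4553.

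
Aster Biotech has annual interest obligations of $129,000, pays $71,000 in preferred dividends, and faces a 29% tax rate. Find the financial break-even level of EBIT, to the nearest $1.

$229,000

Grossing the preferred dividend up to pre-tax terms: $71,000 / (1 − 0.29) = $100,000.00.
Financial break-even EBIT = interest + D_p ÷ (1 − t) = $129,000 + $100,000.00 = $229,000.00.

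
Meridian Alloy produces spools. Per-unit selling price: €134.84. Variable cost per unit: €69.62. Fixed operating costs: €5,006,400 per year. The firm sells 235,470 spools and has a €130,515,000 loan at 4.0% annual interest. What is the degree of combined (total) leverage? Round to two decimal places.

At 235,470 units, contribution = 235,470 × €65.22 = €15,357,353.40.
Subtracting fixed costs: EBIT = €15,357,353.40 − €5,006,400 = €10,350,953.40. Interest = €5,220,600.00.
DOL = €15,357,353.40 ÷ €10,350,953.40 = 1.4837; DFL = €10,350,953.40 ÷ €5,130,353.40 = 2.0176.
Combined leverage = 1.4837 × 2.0176 = 2.9935.

2.99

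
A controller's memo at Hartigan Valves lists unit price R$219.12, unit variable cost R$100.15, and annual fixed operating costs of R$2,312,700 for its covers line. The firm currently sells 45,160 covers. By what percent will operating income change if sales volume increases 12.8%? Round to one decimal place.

At 45,160 units, contribution = 45,160 × R$118.97 = R$5,372,685.20.
Operating income = contribution − fixed costs = R$5,372,685.20 − R$2,312,700 = R$3,059,985.20.
DOL = contribution ÷ EBIT = R$5,372,685.20 ÷ R$3,059,985.20 = 1.7558.
%ΔEBIT = DOL × %ΔSales = 1.7558 × +12.8% = +22.5%.

+22.5%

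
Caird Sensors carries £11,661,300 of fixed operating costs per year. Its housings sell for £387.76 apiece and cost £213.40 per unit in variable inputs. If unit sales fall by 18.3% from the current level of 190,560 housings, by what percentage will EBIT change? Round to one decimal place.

-28.2%

At 190,560 units, contribution = 190,560 × £174.36 = £33,226,041.60.
Subtracting fixed costs: EBIT = £33,226,041.60 − £11,661,300 = £21,564,741.60.
Degree of operating leverage = £33,226,041.60 / £21,564,741.60 = 1.5408.
%ΔEBIT = DOL × %ΔSales = 1.5408 × -18.3% = -28.2%.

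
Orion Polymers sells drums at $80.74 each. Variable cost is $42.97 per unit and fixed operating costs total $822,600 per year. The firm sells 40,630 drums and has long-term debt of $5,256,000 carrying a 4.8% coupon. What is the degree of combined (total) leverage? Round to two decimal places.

3.34

Contribution at this volume is 40,630 × $37.77 = $1,534,595.10.
EBIT = $1,534,595.10 − $822,600 = $711,995.10. Interest = $252,288.00, so EBIT − I = $459,707.10.
DCL = contribution ÷ (EBIT − I) = $1,534,595.10 ÷ $459,707.10 = 3.3382.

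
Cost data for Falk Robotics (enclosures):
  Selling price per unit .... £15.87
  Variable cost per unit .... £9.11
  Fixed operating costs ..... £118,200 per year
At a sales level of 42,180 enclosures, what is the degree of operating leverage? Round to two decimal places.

At 42,180 units, contribution = 42,180 × £6.76 = £285,136.80.
EBIT = £285,136.80 − £118,200 = £166,936.80.
So DOL = total CM / EBIT = £285,136.80 / £166,936.80 = 1.7081.

1.71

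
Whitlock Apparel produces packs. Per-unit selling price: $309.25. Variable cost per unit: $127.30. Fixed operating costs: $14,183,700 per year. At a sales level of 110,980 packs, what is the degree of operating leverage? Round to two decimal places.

At 110,980 units, contribution = 110,980 × $181.95 = $20,192,811.00.
Operating income = contribution − fixed costs = $20,192,811.00 − $14,183,700 = $6,009,111.00.
Degree of operating leverage = $20,192,811.00 / $6,009,111.00 = 3.3604.

3.36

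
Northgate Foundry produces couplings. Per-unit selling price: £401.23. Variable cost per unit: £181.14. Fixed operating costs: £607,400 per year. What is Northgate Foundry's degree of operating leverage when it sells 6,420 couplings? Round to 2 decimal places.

Contribution at this volume is 6,420 × £220.09 = £1,412,977.80.
Subtracting fixed costs: EBIT = £1,412,977.80 − £607,400 = £805,577.80.
Degree of operating leverage = £1,412,977.80 / £805,577.80 = 1.7540.

1.75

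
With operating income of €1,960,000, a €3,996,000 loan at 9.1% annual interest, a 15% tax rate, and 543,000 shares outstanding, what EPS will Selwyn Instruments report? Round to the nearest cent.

€2.50

Pre-tax income = €1,960,000 − €363,636.00 = €1,596,364.00.
Net income = €1,596,364.00 × (1 − 0.15) = €1,356,909.40.
EPS = €1,356,909.40 ÷ 543,000 = €2.50.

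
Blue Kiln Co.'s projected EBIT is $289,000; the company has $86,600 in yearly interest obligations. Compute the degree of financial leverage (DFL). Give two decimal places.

Annual interest charges come to $86,600.00.
Degree of financial leverage = EBIT / (EBIT − interest) = $289,000 / $202,400.00 = 1.4279.

1.43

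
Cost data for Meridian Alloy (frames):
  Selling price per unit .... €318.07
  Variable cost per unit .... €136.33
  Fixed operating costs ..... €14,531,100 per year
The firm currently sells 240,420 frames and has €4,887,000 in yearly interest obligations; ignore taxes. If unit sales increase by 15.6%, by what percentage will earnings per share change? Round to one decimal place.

At 240,420 units, contribution = 240,420 × €181.74 = €43,693,930.80.
Subtracting fixed costs: EBIT = €43,693,930.80 − €14,531,100 = €29,162,830.80.
Interest = €4,887,000.00, so EBIT − I = €24,275,830.80.
Degree of combined leverage = contribution ÷ (EBIT − I) = €43,693,930.80 ÷ €24,275,830.80 = 1.7999.
%ΔEPS = DCL × %ΔSales = 1.7999 × +15.6% = +28.1%.

+28.1%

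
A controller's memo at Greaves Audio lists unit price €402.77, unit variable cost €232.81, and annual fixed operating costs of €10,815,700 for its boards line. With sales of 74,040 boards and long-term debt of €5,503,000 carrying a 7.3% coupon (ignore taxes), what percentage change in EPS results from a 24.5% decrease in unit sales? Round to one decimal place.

-225.6%

At 74,040 units, contribution = 74,040 × €169.96 = €12,583,838.40.
Subtracting fixed costs: EBIT = €12,583,838.40 − €10,815,700 = €1,768,138.40.
Interest = €401,719.00, so EBIT − I = €1,366,419.40.
DCL = total CM / (EBIT − I) = €12,583,838.40 / €1,366,419.40 = 9.2094.
EPS therefore changes by 9.2094 × (-24.5%) = -225.6%.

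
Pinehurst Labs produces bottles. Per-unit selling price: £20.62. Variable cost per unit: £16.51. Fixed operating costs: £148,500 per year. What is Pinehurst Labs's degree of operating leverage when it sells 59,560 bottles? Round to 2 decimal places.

Contribution at this volume is 59,560 × £4.11 = £244,791.60.
Operating income = contribution − fixed costs = £244,791.60 − £148,500 = £96,291.60.
DOL = contribution ÷ EBIT = £244,791.60 ÷ £96,291.60 = 2.5422.

2.54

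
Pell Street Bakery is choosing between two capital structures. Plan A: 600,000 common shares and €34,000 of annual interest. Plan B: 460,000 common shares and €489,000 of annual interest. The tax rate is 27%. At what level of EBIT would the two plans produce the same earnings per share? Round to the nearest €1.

€1,984,000

Set EPS_A = EPS_B: (EBIT − €34,000)(1 − 0.27) ÷ 600,000 = (EBIT − €489,000)(1 − 0.27) ÷ 460,000.
Cancelling (1 − t) and cross-multiplying: 460,000·(EBIT − 34,000) = 600,000·(EBIT − 489,000).
EBIT × (600,000 − 460,000) = 489,000 × 600,000 − 34,000 × 460,000 = 277,760,000,000, so EBIT = 277,760,000,000 ÷ 140,000 = 1,984,000.00.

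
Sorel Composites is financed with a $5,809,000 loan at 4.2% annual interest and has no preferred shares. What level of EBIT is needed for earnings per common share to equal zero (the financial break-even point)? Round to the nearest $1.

Annual interest = 4.2% × $5,809,000 = $243,978.00.
With no preferred dividends, EPS = 0 when EBIT exactly covers interest, so the financial break-even EBIT is $243,978.00.

$243,978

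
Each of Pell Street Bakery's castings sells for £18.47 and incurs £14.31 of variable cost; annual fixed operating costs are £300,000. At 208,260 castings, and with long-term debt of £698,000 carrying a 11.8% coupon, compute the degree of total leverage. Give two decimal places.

Contribution at this volume is 208,260 × £4.16 = £866,361.60.
Operating income = contribution − fixed costs = £866,361.60 − £300,000 = £566,361.60. Interest = £82,364.00, so EBIT − I = £483,997.60.
Degree of total leverage = total CM / (EBIT − interest) = £866,361.60 / £483,997.60 = 1.7900.

1.79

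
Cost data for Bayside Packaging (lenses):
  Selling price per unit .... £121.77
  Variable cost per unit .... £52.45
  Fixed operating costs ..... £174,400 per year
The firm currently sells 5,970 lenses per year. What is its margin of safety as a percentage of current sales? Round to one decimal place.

Each unit contributes £121.77 − £52.45 = £69.32. Break-even units = £174,400 ÷ £69.32 = 2,515.87; break-even revenue = 2,515.87 × £121.77 = £306,357.30.
Current sales = 5,970 × £121.77 = £726,966.90.
Margin of safety = (£726,966.90 − £306,357.30) ÷ £726,966.90 = 57.9%.

57.9%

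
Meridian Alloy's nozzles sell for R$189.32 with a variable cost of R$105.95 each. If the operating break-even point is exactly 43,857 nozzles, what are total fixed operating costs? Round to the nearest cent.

Each unit contributes R$189.32 − R$105.95 = R$83.37.
Since BE = FC / CM, FC = 43,857 × R$83.37 = R$3,656,358.09.

R$3,656,358.09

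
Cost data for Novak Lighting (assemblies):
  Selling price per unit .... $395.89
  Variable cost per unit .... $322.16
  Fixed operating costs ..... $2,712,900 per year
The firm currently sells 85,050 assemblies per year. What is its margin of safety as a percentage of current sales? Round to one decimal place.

Unit CM = price − variable cost = $395.89 − $322.16 = $73.73. Break-even units = $2,712,900 ÷ $73.73 = 36,795.06; break-even revenue = 36,795.06 × $395.89 = $14,566,797.52.
Actual sales revenue = 85,050 × $395.89 = $33,670,444.50.
Margin of safety = ($33,670,444.50 − $14,566,797.52) ÷ $33,670,444.50 = 56.7%.

56.7%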